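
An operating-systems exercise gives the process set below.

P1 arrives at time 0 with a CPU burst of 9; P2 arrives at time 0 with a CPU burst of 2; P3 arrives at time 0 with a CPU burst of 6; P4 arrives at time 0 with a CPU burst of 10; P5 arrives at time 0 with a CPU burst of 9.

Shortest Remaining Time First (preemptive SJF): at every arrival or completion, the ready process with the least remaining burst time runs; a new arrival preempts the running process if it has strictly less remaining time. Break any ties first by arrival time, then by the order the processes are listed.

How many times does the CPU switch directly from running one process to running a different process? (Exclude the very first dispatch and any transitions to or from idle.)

Gantt: | P2 0-2 | P3 2-8 | P1 8-17 | P5 17-26 | P4 26-36 |
Completion: P1=17  P2=2  P3=8  P4=36  P5=26

4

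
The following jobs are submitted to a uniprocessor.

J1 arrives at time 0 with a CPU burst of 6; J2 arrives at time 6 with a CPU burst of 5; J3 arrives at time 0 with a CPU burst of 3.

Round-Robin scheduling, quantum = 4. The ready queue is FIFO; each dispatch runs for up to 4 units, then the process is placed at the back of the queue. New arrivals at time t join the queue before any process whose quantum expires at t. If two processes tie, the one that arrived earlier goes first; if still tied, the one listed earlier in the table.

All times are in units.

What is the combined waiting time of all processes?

Gantt: | J1 0-4 | J3 4-7 | J1 7-9 | J2 9-14 |
Completion: J1=9  J2=14  J3=7
Waiting = turnaround − burst: J1=3, J2=3, J3=4
Total waiting = 3 + 3 + 4 = 10

10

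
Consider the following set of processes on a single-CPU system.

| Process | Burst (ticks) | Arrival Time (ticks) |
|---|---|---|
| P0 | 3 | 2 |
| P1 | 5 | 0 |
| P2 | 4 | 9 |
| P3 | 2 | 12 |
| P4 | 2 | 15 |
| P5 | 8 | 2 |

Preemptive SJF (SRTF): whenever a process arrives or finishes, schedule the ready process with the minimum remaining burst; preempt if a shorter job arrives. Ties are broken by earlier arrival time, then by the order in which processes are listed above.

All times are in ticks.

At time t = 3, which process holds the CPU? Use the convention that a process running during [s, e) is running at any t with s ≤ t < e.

P1

Gantt: | P1 0-5 | P0 5-8 | P5 8-9 | P2 9-13 | P3 13-15 | P4 15-17 | P5 17-24 |
Completion: P0=8  P1=5  P2=13  P3=15  P4=17  P5=24
Turnaround (C−A): P0=6  P1=5  P2=4  P3=3  P4=2  P5=22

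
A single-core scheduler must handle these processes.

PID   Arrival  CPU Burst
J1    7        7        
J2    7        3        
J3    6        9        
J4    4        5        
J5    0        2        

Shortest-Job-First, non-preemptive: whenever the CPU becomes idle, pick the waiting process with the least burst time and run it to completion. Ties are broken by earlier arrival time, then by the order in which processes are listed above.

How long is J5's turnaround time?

Schedule: | J5 0-2 | idle 2-4 | J4 4-9 | J2 9-12 | J1 12-19 | J3 19-28 |
Completion: J1=19  J2=12  J3=28  J4=9  J5=2
Turnaround(J5) = completion − arrival = 2 − 0 = 2

2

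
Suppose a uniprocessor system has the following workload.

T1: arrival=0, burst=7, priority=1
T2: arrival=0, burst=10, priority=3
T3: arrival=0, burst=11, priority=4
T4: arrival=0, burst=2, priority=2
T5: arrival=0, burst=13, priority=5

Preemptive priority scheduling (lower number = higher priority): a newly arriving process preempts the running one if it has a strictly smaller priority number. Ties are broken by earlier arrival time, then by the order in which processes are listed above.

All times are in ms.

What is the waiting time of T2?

9

Timeline: | T1 0-7 | T4 7-9 | T2 9-19 | T3 19-30 | T5 30-43 |
Completion: T1=7  T2=19  T3=30  T4=9  T5=43
Waiting(T2) = turnaround − burst = 19 − 10 = 9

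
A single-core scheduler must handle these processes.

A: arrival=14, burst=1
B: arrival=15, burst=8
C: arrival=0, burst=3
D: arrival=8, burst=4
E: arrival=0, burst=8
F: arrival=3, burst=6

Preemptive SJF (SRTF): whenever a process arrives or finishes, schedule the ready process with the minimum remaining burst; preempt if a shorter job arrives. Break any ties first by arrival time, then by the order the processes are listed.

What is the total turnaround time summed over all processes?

52

Timeline: | C 0-3 | F 3-9 | D 9-13 | E 13-14 | A 14-15 | E 15-22 | B 22-30 |
Completion: A=15  B=30  C=3  D=13  E=22  F=9
Turnaround = completion − arrival: A=1, B=15, C=3, D=5, E=22, F=6
Total turnaround = 1 + 15 + 3 + 5 + 22 + 6 = 52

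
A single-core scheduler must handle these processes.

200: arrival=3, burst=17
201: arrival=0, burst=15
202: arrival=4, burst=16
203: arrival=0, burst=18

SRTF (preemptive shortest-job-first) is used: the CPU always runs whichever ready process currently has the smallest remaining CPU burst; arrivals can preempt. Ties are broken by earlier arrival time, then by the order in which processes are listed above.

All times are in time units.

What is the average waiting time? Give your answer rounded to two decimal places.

21.75

Gantt: | 201 0-15 | 202 15-31 | 200 31-48 | 203 48-66 |
Completion: 200=48  201=15  202=31  203=66
Waiting times: 200=28, 201=0, 202=11, 203=48
Average waiting = (28+0+11+48) / 4 = 87/4 = 21.75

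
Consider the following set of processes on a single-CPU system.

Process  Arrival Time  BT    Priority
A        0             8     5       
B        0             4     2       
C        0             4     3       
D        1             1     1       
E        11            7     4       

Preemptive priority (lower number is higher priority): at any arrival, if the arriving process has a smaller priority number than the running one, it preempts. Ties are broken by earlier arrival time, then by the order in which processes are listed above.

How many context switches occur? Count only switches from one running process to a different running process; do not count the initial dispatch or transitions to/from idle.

6

Timeline: | B 0-1 | D 1-2 | B 2-5 | C 5-9 | A 9-11 | E 11-18 | A 18-24 |
Completion: A=24  B=5  C=9  D=2  E=18
Turnaround (C−A): A=24  B=5  C=9  D=1  E=7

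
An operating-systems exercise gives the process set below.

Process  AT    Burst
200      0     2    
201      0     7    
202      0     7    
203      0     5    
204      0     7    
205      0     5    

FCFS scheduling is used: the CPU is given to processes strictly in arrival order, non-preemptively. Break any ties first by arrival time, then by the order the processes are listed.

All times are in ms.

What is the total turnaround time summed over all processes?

109

Timeline: | 200 0-2 | 201 2-9 | 202 9-16 | 203 16-21 | 204 21-28 | 205 28-33 |
Completion: 200=2  201=9  202=16  203=21  204=28  205=33
Turnaround = completion − arrival: 200=2, 201=9, 202=16, 203=21, 204=28, 205=33
Total turnaround = 2 + 9 + 16 + 21 + 28 + 33 = 109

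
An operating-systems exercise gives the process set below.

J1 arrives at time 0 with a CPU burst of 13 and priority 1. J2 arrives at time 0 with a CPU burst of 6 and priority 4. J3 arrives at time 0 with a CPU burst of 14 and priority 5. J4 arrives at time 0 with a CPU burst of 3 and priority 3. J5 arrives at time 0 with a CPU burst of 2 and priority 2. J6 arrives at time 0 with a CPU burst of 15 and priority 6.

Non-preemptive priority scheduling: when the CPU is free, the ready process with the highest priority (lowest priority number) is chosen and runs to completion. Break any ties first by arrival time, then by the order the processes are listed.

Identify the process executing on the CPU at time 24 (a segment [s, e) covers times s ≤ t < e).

J3

Schedule: | J1 0-13 | J5 13-15 | J4 15-18 | J2 18-24 | J3 24-38 | J6 38-53 |
Completion: J1=13  J2=24  J3=38  J4=18  J5=15  J6=53
Turnaround (C−A): J1=13  J2=24  J3=38  J4=18  J5=15  J6=53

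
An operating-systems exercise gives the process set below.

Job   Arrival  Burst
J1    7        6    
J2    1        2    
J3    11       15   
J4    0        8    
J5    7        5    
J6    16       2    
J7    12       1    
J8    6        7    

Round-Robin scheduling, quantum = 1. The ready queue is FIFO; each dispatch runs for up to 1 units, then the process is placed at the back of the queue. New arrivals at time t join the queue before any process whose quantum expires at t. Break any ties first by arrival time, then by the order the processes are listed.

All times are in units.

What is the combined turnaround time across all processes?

Timeline: | J4 0-1 | J2 1-2 | J4 2-3 | J2 3-4 | J4 4-6 | J8 6-7 | J4 7-8 | J1 8-9 | J5 9-10 | J8 10-11 | J4 11-12 | J1 12-13 | J5 13-14 | J3 14-15 | J8 15-16 | J7 16-17 | J4 17-18 | J1 18-19 | J5 19-20 | J3 20-21 | J6 21-22 | J8 22-23 | J4 23-24 | J1 24-25 | J5 25-26 | J3 26-27 | J6 27-28 | J8 28-29 | J1 29-30 | J5 30-31 | J3 31-32 | J8 32-33 | J1 33-34 | J3 34-35 | J8 35-36 | J3 36-46 |
Completion: J1=34  J2=4  J3=46  J4=24  J5=31  J6=28  J7=17  J8=36
Turnaround (C−A): J1=27  J2=3  J3=35  J4=24  J5=24  J6=12  J7=5  J8=30
Turnaround = completion − arrival: J1=27, J2=3, J3=35, J4=24, J5=24, J6=12, J7=5, J8=30
Total turnaround = 27 + 3 + 35 + 24 + 24 + 12 + 5 + 30 = 160

160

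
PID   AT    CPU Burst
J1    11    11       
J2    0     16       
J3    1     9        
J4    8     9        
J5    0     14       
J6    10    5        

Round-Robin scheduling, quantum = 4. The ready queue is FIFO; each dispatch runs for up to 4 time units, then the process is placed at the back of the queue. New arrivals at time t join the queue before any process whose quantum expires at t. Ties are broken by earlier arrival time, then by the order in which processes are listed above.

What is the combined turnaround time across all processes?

315

Schedule: | J2 0-4 | J5 4-8 | J3 8-12 | J2 12-16 | J4 16-20 | J5 20-24 | J6 24-28 | J1 28-32 | J3 32-36 | J2 36-40 | J4 40-44 | J5 44-48 | J6 48-49 | J1 49-53 | J3 53-54 | J2 54-58 | J4 58-59 | J5 59-61 | J1 61-64 |
Completion: J1=64  J2=58  J3=54  J4=59  J5=61  J6=49
Turnaround (C−A): J1=53  J2=58  J3=53  J4=51  J5=61  J6=39
Turnaround = completion − arrival: J1=53, J2=58, J3=53, J4=51, J5=61, J6=39
Total turnaround = 53 + 58 + 53 + 51 + 61 + 39 = 315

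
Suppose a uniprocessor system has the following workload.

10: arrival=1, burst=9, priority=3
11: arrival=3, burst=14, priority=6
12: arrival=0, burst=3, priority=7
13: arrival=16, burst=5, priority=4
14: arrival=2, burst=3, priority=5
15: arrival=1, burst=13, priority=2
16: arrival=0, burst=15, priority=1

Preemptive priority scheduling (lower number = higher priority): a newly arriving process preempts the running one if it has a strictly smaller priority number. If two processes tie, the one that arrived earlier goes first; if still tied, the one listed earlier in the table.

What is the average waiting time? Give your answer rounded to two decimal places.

Schedule: | 16 0-15 | 15 15-28 | 10 28-37 | 13 37-42 | 14 42-45 | 11 45-59 | 12 59-62 |
Completion: 10=37  11=59  12=62  13=42  14=45  15=28  16=15
Turnaround (C−A): 10=36  11=56  12=62  13=26  14=43  15=27  16=15
Waiting times: 10=27, 11=42, 12=59, 13=21, 14=40, 15=14, 16=0
Average waiting = (27+42+59+21+40+14+0) / 7 = 203/7 = 29.00

29.00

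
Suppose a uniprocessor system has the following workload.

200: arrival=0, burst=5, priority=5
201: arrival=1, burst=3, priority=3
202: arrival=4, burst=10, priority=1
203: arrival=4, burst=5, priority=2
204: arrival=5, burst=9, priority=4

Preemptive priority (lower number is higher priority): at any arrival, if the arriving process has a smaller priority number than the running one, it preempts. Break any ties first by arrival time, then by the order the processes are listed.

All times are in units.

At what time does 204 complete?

28

Timeline: | 200 0-1 | 201 1-4 | 202 4-14 | 203 14-19 | 204 19-28 | 200 28-32 |
Completion: 200=32  201=4  202=14  203=19  204=28
Turnaround (C−A): 200=32  201=3  202=10  203=15  204=23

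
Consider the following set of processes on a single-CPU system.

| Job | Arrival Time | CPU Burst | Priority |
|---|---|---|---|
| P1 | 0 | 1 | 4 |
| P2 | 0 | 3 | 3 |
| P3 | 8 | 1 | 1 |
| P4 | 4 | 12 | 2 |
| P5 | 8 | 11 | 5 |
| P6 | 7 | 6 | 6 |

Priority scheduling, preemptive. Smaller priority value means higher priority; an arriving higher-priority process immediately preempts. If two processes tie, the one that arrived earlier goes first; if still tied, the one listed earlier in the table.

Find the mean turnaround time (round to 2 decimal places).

Gantt: | P2 0-3 | P1 3-4 | P4 4-8 | P3 8-9 | P4 9-17 | P5 17-28 | P6 28-34 |
Completion: P1=4  P2=3  P3=9  P4=17  P5=28  P6=34
Turnaround times: P1=4, P2=3, P3=1, P4=13, P5=20, P6=27
Average turnaround = (4+3+1+13+20+27) / 6 = 68/6 = 11.33

11.33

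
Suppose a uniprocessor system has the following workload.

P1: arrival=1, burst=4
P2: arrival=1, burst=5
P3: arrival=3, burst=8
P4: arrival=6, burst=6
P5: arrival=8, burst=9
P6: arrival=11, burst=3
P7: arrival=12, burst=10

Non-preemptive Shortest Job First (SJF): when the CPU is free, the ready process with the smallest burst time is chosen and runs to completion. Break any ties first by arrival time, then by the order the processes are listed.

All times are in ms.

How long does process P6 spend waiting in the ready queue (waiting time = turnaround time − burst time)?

Timeline: | idle 0-1 | P1 1-5 | P2 5-10 | P4 10-16 | P6 16-19 | P3 19-27 | P5 27-36 | P7 36-46 |
Completion: P1=5  P2=10  P3=27  P4=16  P5=36  P6=19  P7=46
Waiting(P6) = turnaround − burst = 8 − 3 = 5

5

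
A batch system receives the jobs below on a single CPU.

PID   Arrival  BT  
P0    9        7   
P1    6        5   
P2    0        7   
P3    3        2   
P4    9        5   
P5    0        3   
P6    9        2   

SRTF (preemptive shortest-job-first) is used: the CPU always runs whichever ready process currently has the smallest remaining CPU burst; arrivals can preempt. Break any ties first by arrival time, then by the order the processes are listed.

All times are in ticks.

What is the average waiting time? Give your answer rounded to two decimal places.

5.43

Timeline: | P5 0-3 | P3 3-5 | P2 5-6 | P1 6-11 | P6 11-13 | P4 13-18 | P2 18-24 | P0 24-31 |
Completion: P0=31  P1=11  P2=24  P3=5  P4=18  P5=3  P6=13
Turnaround (C−A): P0=22  P1=5  P2=24  P3=2  P4=9  P5=3  P6=4
Waiting times: P0=15, P1=0, P2=17, P3=0, P4=4, P5=0, P6=2
Average waiting = (15+0+17+0+4+0+2) / 7 = 38/7 = 5.43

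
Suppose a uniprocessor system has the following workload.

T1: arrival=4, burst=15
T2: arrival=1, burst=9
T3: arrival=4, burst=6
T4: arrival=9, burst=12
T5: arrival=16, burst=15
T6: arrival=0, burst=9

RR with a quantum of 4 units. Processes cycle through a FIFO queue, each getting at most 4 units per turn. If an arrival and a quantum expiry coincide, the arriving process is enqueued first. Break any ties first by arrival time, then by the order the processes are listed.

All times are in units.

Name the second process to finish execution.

T6

Gantt: | T6 0-4 | T2 4-8 | T1 8-12 | T3 12-16 | T6 16-20 | T2 20-24 | T4 24-28 | T1 28-32 | T5 32-36 | T3 36-38 | T6 38-39 | T2 39-40 | T4 40-44 | T1 44-48 | T5 48-52 | T4 52-56 | T1 56-59 | T5 59-66 |
Completion: T1=59  T2=40  T3=38  T4=56  T5=66  T6=39
Turnaround (C−A): T1=55  T2=39  T3=34  T4=47  T5=50  T6=39
Finish order: T3 → T6 → T2 → T4 → T1 → T5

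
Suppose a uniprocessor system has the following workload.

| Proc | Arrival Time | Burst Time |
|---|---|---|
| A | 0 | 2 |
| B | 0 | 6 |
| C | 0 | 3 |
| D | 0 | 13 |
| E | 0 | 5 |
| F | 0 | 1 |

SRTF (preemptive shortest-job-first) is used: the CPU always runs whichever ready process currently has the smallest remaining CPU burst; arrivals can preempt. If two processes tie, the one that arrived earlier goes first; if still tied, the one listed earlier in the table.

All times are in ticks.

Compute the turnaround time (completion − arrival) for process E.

Gantt: | F 0-1 | A 1-3 | C 3-6 | E 6-11 | B 11-17 | D 17-30 |
Completion: A=3  B=17  C=6  D=30  E=11  F=1
Turnaround(E) = completion − arrival = 11 − 0 = 11

11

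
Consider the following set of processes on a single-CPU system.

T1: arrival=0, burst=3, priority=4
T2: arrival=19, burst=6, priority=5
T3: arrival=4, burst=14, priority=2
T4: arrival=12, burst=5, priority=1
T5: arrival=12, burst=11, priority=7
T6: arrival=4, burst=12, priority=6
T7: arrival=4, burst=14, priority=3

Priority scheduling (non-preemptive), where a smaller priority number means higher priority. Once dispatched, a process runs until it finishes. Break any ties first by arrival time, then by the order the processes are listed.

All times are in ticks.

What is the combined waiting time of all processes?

Timeline: | T1 0-3 | idle 3-4 | T3 4-18 | T4 18-23 | T7 23-37 | T2 37-43 | T6 43-55 | T5 55-66 |
Completion: T1=3  T2=43  T3=18  T4=23  T5=66  T6=55  T7=37
Waiting = turnaround − burst: T1=0, T2=18, T3=0, T4=6, T5=43, T6=39, T7=19
Total waiting = 0 + 18 + 0 + 6 + 43 + 39 + 19 = 125

125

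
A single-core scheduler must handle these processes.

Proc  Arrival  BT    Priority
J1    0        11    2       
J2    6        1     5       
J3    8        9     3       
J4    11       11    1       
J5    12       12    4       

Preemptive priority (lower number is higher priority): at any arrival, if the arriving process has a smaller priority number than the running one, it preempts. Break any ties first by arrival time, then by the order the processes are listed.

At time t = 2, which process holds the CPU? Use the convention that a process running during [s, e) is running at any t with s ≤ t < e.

Schedule: | J1 0-11 | J4 11-22 | J3 22-31 | J5 31-43 | J2 43-44 |
Completion: J1=11  J2=44  J3=31  J4=22  J5=43
Turnaround (C−A): J1=11  J2=38  J3=23  J4=11  J5=31

J1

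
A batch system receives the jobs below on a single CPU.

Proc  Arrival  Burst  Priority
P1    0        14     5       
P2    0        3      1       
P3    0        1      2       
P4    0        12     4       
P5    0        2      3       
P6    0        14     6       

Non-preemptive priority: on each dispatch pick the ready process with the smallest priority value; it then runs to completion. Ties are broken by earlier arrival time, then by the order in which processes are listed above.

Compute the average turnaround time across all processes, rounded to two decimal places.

18.17

Timeline: | P2 0-3 | P3 3-4 | P5 4-6 | P4 6-18 | P1 18-32 | P6 32-46 |
Completion: P1=32  P2=3  P3=4  P4=18  P5=6  P6=46
Turnaround (C−A): P1=32  P2=3  P3=4  P4=18  P5=6  P6=46
Turnaround times: P1=32, P2=3, P3=4, P4=18, P5=6, P6=46
Average turnaround = (32+3+4+18+6+46) / 6 = 109/6 = 18.17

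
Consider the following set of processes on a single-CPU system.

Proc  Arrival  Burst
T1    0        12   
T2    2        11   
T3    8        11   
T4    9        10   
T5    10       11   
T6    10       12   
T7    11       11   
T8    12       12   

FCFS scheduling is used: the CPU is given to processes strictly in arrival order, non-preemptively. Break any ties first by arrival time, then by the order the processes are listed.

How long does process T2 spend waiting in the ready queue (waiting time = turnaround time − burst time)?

Schedule: | T1 0-12 | T2 12-23 | T3 23-34 | T4 34-44 | T5 44-55 | T6 55-67 | T7 67-78 | T8 78-90 |
Completion: T1=12  T2=23  T3=34  T4=44  T5=55  T6=67  T7=78  T8=90
Waiting(T2) = turnaround − burst = 21 − 11 = 10

10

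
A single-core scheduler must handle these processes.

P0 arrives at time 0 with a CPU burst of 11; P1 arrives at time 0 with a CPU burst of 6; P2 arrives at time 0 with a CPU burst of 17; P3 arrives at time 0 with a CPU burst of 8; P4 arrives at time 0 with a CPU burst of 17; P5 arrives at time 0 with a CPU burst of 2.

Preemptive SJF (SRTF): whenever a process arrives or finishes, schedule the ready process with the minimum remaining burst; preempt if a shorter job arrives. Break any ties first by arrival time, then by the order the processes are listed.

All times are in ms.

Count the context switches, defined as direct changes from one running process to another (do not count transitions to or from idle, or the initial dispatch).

5

Schedule: | P5 0-2 | P1 2-8 | P3 8-16 | P0 16-27 | P2 27-44 | P4 44-61 |
Completion: P0=27  P1=8  P2=44  P3=16  P4=61  P5=2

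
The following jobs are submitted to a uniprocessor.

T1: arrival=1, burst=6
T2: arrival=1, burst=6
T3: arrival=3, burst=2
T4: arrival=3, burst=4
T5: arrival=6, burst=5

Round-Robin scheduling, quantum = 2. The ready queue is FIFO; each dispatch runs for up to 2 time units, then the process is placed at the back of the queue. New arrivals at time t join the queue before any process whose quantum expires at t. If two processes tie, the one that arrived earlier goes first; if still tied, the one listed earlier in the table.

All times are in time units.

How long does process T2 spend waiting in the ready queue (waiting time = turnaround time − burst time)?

14

Gantt: | idle 0-1 | T1 1-3 | T2 3-5 | T3 5-7 | T4 7-9 | T1 9-11 | T2 11-13 | T5 13-15 | T4 15-17 | T1 17-19 | T2 19-21 | T5 21-24 |
Completion: T1=19  T2=21  T3=7  T4=17  T5=24
Turnaround (C−A): T1=18  T2=20  T3=4  T4=14  T5=18
Waiting(T2) = turnaround − burst = 20 − 6 = 14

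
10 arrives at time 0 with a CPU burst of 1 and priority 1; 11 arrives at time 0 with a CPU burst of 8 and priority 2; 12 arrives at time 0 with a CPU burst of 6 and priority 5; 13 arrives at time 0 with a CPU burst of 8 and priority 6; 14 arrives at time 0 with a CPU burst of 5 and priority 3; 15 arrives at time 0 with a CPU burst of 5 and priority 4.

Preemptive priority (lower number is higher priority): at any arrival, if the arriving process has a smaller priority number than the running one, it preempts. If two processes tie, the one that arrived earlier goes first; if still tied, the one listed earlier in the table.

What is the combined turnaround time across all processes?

101

Gantt: | 10 0-1 | 11 1-9 | 14 9-14 | 15 14-19 | 12 19-25 | 13 25-33 |
Completion: 10=1  11=9  12=25  13=33  14=14  15=19
Turnaround = completion − arrival: 10=1, 11=9, 12=25, 13=33, 14=14, 15=19
Total turnaround = 1 + 9 + 25 + 33 + 14 + 19 = 101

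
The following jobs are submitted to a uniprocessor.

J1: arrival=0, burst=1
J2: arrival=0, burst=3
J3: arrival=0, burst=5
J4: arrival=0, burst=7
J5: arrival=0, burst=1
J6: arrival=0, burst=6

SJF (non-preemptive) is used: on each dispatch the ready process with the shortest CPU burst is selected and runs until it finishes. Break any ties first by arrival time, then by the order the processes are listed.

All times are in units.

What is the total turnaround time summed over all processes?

57

Gantt: | J1 0-1 | J5 1-2 | J2 2-5 | J3 5-10 | J6 10-16 | J4 16-23 |
Completion: J1=1  J2=5  J3=10  J4=23  J5=2  J6=16
Turnaround (C−A): J1=1  J2=5  J3=10  J4=23  J5=2  J6=16
Turnaround = completion − arrival: J1=1, J2=5, J3=10, J4=23, J5=2, J6=16
Total turnaround = 1 + 5 + 10 + 23 + 2 + 16 = 57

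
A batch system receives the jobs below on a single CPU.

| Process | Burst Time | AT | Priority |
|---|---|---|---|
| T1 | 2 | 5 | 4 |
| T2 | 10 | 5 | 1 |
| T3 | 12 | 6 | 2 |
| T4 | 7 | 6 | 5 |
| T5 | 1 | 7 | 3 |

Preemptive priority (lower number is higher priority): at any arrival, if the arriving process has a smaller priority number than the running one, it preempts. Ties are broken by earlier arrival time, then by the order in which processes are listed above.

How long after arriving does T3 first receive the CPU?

Schedule: | idle 0-5 | T2 5-15 | T3 15-27 | T5 27-28 | T1 28-30 | T4 30-37 |
Completion: T1=30  T2=15  T3=27  T4=37  T5=28
Turnaround (C−A): T1=25  T2=10  T3=21  T4=31  T5=21
Response(T3) = first start − arrival = 15 − 6 = 9

9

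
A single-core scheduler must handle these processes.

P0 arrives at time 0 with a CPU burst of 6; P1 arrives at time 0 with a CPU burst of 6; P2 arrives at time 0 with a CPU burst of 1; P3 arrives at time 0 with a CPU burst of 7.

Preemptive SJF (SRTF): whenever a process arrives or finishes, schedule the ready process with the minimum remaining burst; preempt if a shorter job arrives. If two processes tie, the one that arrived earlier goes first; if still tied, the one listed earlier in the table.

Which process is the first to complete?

P2

Timeline: | P2 0-1 | P0 1-7 | P1 7-13 | P3 13-20 |
Completion: P0=7  P1=13  P2=1  P3=20
Finish order: P2 → P0 → P1 → P3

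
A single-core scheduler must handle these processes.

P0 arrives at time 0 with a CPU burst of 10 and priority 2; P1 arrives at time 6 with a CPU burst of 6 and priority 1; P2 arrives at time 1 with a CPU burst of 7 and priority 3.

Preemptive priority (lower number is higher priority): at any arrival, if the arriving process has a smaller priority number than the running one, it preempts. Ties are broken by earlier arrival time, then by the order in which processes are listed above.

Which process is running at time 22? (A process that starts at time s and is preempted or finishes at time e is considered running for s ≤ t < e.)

Schedule: | P0 0-6 | P1 6-12 | P0 12-16 | P2 16-23 |
Completion: P0=16  P1=12  P2=23
Turnaround (C−A): P0=16  P1=6  P2=22

P2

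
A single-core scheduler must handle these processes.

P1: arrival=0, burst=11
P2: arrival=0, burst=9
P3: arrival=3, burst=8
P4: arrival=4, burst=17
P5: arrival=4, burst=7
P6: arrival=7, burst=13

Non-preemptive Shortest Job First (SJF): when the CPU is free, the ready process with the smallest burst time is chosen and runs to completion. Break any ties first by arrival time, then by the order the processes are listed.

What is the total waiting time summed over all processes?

114

Schedule: | P2 0-9 | P5 9-16 | P3 16-24 | P1 24-35 | P6 35-48 | P4 48-65 |
Completion: P1=35  P2=9  P3=24  P4=65  P5=16  P6=48
Waiting = turnaround − burst: P1=24, P2=0, P3=13, P4=44, P5=5, P6=28
Total waiting = 24 + 0 + 13 + 44 + 5 + 28 = 114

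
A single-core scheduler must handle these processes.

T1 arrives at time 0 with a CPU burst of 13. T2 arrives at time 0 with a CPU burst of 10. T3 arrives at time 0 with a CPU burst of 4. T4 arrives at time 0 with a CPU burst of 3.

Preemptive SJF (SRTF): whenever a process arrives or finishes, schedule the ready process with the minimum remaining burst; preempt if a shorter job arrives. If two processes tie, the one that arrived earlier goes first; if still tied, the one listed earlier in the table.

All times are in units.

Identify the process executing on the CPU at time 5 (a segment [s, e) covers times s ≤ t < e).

T3

Timeline: | T4 0-3 | T3 3-7 | T2 7-17 | T1 17-30 |
Completion: T1=30  T2=17  T3=7  T4=3
Turnaround (C−A): T1=30  T2=17  T3=7  T4=3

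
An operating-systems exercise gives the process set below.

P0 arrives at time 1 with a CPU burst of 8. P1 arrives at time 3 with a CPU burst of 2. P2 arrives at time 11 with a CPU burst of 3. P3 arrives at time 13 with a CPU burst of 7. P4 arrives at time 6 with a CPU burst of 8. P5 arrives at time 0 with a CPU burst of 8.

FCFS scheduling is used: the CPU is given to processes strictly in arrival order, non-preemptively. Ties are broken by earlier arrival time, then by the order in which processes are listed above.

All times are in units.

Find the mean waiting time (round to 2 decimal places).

10.50

Schedule: | P5 0-8 | P0 8-16 | P1 16-18 | P4 18-26 | P2 26-29 | P3 29-36 |
Completion: P0=16  P1=18  P2=29  P3=36  P4=26  P5=8
Waiting times: P0=7, P1=13, P2=15, P3=16, P4=12, P5=0
Average waiting = (7+13+15+16+12+0) / 6 = 63/6 = 10.50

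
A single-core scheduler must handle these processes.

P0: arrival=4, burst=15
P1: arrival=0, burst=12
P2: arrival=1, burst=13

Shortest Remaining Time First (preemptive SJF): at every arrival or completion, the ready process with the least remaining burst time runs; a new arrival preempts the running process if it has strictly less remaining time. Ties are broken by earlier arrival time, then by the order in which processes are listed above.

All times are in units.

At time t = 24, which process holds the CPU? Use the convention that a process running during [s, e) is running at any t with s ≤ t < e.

Timeline: | P1 0-12 | P2 12-25 | P0 25-40 |
Completion: P0=40  P1=12  P2=25

P2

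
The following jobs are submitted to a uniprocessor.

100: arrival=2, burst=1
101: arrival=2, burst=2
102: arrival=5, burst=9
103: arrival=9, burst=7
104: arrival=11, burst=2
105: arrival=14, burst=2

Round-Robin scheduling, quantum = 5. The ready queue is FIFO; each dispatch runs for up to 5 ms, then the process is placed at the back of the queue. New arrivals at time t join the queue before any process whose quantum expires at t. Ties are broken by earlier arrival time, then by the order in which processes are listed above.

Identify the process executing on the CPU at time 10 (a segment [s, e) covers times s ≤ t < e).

103

Timeline: | idle 0-2 | 100 2-3 | 101 3-5 | 102 5-10 | 103 10-15 | 102 15-19 | 104 19-21 | 105 21-23 | 103 23-25 |
Completion: 100=3  101=5  102=19  103=25  104=21  105=23
Turnaround (C−A): 100=1  101=3  102=14  103=16  104=10  105=9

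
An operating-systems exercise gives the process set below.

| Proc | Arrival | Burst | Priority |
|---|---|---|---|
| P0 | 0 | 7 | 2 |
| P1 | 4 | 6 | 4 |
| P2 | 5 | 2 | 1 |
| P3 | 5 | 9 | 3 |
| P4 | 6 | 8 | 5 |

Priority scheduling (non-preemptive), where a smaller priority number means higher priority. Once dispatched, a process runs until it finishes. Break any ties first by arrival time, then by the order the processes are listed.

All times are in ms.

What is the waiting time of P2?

2

Gantt: | P0 0-7 | P2 7-9 | P3 9-18 | P1 18-24 | P4 24-32 |
Completion: P0=7  P1=24  P2=9  P3=18  P4=32
Waiting(P2) = turnaround − burst = 4 − 2 = 2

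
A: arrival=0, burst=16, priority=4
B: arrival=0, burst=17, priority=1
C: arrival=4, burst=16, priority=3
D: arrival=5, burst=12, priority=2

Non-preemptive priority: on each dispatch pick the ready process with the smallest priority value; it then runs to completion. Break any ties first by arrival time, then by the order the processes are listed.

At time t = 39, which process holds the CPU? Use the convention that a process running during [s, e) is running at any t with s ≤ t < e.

C

Timeline: | B 0-17 | D 17-29 | C 29-45 | A 45-61 |
Completion: A=61  B=17  C=45  D=29
Turnaround (C−A): A=61  B=17  C=41  D=24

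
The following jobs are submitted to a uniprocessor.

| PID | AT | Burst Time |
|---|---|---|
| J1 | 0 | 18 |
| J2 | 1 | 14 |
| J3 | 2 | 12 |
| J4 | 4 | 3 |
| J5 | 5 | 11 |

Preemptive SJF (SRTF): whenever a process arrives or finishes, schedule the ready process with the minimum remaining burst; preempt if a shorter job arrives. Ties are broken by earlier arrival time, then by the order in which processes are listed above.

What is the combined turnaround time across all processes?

Gantt: | J1 0-1 | J2 1-2 | J3 2-4 | J4 4-7 | J3 7-17 | J5 17-28 | J2 28-41 | J1 41-58 |
Completion: J1=58  J2=41  J3=17  J4=7  J5=28
Turnaround = completion − arrival: J1=58, J2=40, J3=15, J4=3, J5=23
Total turnaround = 58 + 40 + 15 + 3 + 23 = 139

139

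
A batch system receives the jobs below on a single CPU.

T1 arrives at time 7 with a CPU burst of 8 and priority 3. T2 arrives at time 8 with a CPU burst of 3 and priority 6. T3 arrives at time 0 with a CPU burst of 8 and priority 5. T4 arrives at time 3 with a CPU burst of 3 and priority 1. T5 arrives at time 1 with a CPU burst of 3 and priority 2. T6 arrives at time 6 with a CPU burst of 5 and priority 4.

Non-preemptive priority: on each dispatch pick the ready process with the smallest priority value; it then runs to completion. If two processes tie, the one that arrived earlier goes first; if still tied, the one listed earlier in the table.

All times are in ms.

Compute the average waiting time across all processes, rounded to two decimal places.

9.50

Schedule: | T3 0-8 | T4 8-11 | T5 11-14 | T1 14-22 | T6 22-27 | T2 27-30 |
Completion: T1=22  T2=30  T3=8  T4=11  T5=14  T6=27
Turnaround (C−A): T1=15  T2=22  T3=8  T4=8  T5=13  T6=21
Waiting times: T1=7, T2=19, T3=0, T4=5, T5=10, T6=16
Average waiting = (7+19+0+5+10+16) / 6 = 57/6 = 9.50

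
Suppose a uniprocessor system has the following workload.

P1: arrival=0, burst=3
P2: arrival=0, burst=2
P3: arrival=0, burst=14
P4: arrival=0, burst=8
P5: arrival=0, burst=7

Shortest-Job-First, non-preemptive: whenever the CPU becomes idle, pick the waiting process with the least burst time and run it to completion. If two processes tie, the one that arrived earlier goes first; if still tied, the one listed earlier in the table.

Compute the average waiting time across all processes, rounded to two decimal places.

7.80

Timeline: | P2 0-2 | P1 2-5 | P5 5-12 | P4 12-20 | P3 20-34 |
Completion: P1=5  P2=2  P3=34  P4=20  P5=12
Turnaround (C−A): P1=5  P2=2  P3=34  P4=20  P5=12
Waiting times: P1=2, P2=0, P3=20, P4=12, P5=5
Average waiting = (2+0+20+12+5) / 5 = 39/5 = 7.80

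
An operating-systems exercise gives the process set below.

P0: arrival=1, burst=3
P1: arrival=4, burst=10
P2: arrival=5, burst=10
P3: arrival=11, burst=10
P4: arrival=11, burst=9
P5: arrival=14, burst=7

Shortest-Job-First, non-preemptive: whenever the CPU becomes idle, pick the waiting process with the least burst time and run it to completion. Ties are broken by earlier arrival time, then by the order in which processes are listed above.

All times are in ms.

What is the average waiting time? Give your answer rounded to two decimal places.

Schedule: | idle 0-1 | P0 1-4 | P1 4-14 | P5 14-21 | P4 21-30 | P2 30-40 | P3 40-50 |
Completion: P0=4  P1=14  P2=40  P3=50  P4=30  P5=21
Turnaround (C−A): P0=3  P1=10  P2=35  P3=39  P4=19  P5=7
Waiting times: P0=0, P1=0, P2=25, P3=29, P4=10, P5=0
Average waiting = (0+0+25+29+10+0) / 6 = 64/6 = 10.67

10.67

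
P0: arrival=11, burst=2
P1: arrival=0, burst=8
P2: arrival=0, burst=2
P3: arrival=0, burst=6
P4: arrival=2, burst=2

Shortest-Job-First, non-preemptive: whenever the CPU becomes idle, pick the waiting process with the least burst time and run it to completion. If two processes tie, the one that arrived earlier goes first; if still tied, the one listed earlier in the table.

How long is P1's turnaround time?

Schedule: | P2 0-2 | P4 2-4 | P3 4-10 | P1 10-18 | P0 18-20 |
Completion: P0=20  P1=18  P2=2  P3=10  P4=4
Turnaround (C−A): P0=9  P1=18  P2=2  P3=10  P4=2
Turnaround(P1) = completion − arrival = 18 − 0 = 18

18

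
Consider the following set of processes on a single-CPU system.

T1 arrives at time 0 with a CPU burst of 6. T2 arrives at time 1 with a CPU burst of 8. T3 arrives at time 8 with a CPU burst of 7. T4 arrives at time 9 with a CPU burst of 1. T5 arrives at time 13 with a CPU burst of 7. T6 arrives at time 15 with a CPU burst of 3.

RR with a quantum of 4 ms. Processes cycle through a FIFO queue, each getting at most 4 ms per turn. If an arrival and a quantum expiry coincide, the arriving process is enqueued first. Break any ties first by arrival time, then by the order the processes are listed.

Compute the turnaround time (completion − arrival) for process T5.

19

Timeline: | T1 0-4 | T2 4-8 | T1 8-10 | T3 10-14 | T2 14-18 | T4 18-19 | T5 19-23 | T3 23-26 | T6 26-29 | T5 29-32 |
Completion: T1=10  T2=18  T3=26  T4=19  T5=32  T6=29
Turnaround(T5) = completion − arrival = 32 − 13 = 19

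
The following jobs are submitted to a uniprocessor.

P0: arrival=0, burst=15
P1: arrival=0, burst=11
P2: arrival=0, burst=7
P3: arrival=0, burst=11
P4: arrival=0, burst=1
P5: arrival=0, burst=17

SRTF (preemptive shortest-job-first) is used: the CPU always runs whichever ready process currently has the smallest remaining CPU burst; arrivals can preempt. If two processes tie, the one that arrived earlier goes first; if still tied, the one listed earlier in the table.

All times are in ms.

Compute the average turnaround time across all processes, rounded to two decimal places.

27.50

Schedule: | P4 0-1 | P2 1-8 | P1 8-19 | P3 19-30 | P0 30-45 | P5 45-62 |
Completion: P0=45  P1=19  P2=8  P3=30  P4=1  P5=62
Turnaround times: P0=45, P1=19, P2=8, P3=30, P4=1, P5=62
Average turnaround = (45+19+8+30+1+62) / 6 = 165/6 = 27.50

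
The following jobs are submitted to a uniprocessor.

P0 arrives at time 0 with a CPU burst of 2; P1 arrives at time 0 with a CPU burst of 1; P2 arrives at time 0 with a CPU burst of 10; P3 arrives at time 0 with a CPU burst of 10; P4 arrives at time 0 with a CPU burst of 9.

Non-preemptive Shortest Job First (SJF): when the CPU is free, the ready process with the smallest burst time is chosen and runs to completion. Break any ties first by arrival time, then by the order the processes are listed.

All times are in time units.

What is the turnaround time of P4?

Gantt: | P1 0-1 | P0 1-3 | P4 3-12 | P2 12-22 | P3 22-32 |
Completion: P0=3  P1=1  P2=22  P3=32  P4=12
Turnaround(P4) = completion − arrival = 12 − 0 = 12

12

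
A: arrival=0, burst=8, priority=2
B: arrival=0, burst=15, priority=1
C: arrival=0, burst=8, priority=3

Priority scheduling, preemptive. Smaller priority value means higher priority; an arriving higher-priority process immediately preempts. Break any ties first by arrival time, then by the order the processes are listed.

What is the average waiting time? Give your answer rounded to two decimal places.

Schedule: | B 0-15 | A 15-23 | C 23-31 |
Completion: A=23  B=15  C=31
Turnaround (C−A): A=23  B=15  C=31
Waiting times: A=15, B=0, C=23
Average waiting = (15+0+23) / 3 = 38/3 = 12.67

12.67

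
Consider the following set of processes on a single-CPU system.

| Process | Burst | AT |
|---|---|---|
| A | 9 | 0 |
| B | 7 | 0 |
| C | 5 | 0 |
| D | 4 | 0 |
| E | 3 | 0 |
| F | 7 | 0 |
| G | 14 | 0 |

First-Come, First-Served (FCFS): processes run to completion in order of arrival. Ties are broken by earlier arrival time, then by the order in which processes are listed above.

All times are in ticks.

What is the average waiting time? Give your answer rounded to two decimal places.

19.14

Gantt: | A 0-9 | B 9-16 | C 16-21 | D 21-25 | E 25-28 | F 28-35 | G 35-49 |
Completion: A=9  B=16  C=21  D=25  E=28  F=35  G=49
Waiting times: A=0, B=9, C=16, D=21, E=25, F=28, G=35
Average waiting = (0+9+16+21+25+28+35) / 7 = 134/7 = 19.14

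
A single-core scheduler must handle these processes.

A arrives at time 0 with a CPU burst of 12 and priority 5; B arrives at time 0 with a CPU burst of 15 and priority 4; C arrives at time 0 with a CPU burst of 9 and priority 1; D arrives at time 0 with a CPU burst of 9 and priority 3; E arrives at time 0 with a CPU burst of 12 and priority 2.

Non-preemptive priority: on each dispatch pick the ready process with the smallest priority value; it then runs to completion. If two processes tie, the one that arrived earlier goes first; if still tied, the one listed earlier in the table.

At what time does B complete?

Gantt: | C 0-9 | E 9-21 | D 21-30 | B 30-45 | A 45-57 |
Completion: A=57  B=45  C=9  D=30  E=21

45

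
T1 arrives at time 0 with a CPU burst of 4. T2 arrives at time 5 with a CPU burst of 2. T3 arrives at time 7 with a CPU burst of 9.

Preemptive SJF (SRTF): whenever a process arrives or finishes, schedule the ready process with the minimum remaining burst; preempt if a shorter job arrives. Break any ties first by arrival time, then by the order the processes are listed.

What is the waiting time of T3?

Timeline: | T1 0-4 | idle 4-5 | T2 5-7 | T3 7-16 |
Completion: T1=4  T2=7  T3=16
Turnaround (C−A): T1=4  T2=2  T3=9
Waiting(T3) = turnaround − burst = 9 − 9 = 0

0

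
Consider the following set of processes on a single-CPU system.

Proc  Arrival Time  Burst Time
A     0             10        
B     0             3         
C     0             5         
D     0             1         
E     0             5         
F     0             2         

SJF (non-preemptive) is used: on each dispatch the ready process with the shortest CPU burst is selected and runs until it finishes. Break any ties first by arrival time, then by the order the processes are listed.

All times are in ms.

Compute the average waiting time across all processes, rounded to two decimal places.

6.17

Schedule: | D 0-1 | F 1-3 | B 3-6 | C 6-11 | E 11-16 | A 16-26 |
Completion: A=26  B=6  C=11  D=1  E=16  F=3
Turnaround (C−A): A=26  B=6  C=11  D=1  E=16  F=3
Waiting times: A=16, B=3, C=6, D=0, E=11, F=1
Average waiting = (16+3+6+0+11+1) / 6 = 37/6 = 6.17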